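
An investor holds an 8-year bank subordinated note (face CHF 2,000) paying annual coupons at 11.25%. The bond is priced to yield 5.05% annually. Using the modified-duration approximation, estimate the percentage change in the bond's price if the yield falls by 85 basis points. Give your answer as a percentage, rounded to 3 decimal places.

Periodic yield y = 0.0505. Modified duration first:
  t   CF        PV=CF/(1+0.0505)^t    t·PV
  1       225.00       214.1837       214.1837
  2       225.00       203.8874       407.7748
  3       225.00       194.0861       582.2582
  4       225.00       184.7559       739.0236
  5       225.00       175.8742       879.3712
  6       225.00       167.4196     1,004.5173
  7       225.00       159.3713     1,115.5991
  8     2,225.00     1,500.2428    12,001.9427
  Σ                  2,799.8210    16,944.6706
P = 2,799.8210; D_Mac = 6.05205 yrs; D_mod = 6.05205/(1+0.0505) = 5.76112 yrs.
ΔP/P ≈ -D_mod · Δy = -5.76112 × (-0.0085) = +0.048970 = +4.8970%.

+4.897%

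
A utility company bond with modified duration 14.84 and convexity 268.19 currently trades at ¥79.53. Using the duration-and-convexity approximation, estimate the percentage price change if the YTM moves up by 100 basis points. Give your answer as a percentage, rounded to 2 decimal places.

-13.50%

Duration effect: -D_mod·Δy = -14.84 × (+0.01) = -0.148400
Convexity effect: ½·C·(Δy)² = 0.5 × 268.19 × (0.01)² = +0.0134095
ΔP/P ≈ -0.148400 + 0.0134095 = -0.1349905
= -13.49905%.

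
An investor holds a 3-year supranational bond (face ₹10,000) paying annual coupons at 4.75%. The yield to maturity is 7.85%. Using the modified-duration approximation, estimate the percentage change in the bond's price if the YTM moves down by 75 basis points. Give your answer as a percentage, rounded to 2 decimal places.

Periodic yield y = 0.0785. Modified duration first:
  t   CF        PV=CF/(1+0.0785)^t    t·PV
  1       475.00       440.4265       440.4265
  2       475.00       408.3695       816.7390
  3    10,475.00     8,350.1367    25,050.4100
  Σ                  9,198.9327    26,307.5755
P = 9,198.9327; D_Mac = 2.85985 yrs; D_mod = 2.85985/(1+0.0785) = 2.65169 yrs.
ΔP/P ≈ -D_mod · Δy = -2.65169 × (-0.0075) = +0.019888 = +1.9888%.

+1.99%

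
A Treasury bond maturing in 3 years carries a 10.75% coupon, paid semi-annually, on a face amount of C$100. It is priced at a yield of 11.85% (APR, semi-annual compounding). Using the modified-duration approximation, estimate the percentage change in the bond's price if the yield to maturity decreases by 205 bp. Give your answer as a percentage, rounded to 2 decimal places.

Periodic yield y = 0.05925. Modified duration first:
  t   CF        PV=CF/(1+0.05925)^t    t·PV
  1        5.375         5.0743         5.0743
  2        5.375         4.7905         9.5810
  3        5.375         4.5225        13.5676
  4        5.375         4.2696        17.0783
  5        5.375         4.0308        20.1538
  6      105.375        74.6014       447.6082
  Σ                     97.2891       513.0632
P = 97.2891; D_Mac = 5.27359 half-year periods = 2.63680 yrs; D_mod = 2.63680/(1+0.05925) = 2.48931 yrs.
ΔP/P ≈ -D_mod · Δy = -2.48931 × (-0.0205) = +0.051031 = +5.1031%.

+5.10%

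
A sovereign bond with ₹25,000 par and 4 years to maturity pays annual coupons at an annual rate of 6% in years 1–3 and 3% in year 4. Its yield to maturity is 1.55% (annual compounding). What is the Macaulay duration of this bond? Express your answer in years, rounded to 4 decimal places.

Periodic yield y = 0.0155. Discount each cash flow and weight by its year:
  t   CF        PV=CF/(1+0.0155)^t    t·PV
  1     1,500.00     1,477.1049     1,477.1049
  2     1,500.00     1,454.5592     2,909.1184
  3     1,500.00     1,432.3577     4,297.0730
  4    25,750.00    24,213.4973    96,853.9894
  Σ                 28,577.5191   105,537.2856
Price P = Σ PV = 28,577.5191.
Macaulay duration = Σ(t·PV) / P = 105,537.2856 / 28,577.5191 = 3.69302 years.

3.6930 years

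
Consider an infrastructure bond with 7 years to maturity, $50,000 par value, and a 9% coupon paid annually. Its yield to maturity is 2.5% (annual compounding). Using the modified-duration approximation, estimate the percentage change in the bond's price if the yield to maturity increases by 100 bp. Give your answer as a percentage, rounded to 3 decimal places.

-5.606%

Periodic yield y = 0.025. Modified duration first:
  t   CF        PV=CF/(1+0.025)^t    t·PV
  1     4,500.00     4,390.2439     4,390.2439
  2     4,500.00     4,283.1648     8,566.3296
  3     4,500.00     4,178.6973    12,536.0920
  4     4,500.00     4,076.7779    16,307.1116
  5     4,500.00     3,977.3443    19,886.7215
  6     4,500.00     3,880.3359    23,282.0154
  7    54,500.00    45,848.9553   320,942.6872
  Σ                 70,635.5194   405,911.2012
P = 70,635.5194; D_Mac = 5.74656 yrs; D_mod = 5.74656/(1+0.025) = 5.60640 yrs.
ΔP/P ≈ -D_mod · Δy = -5.60640 × (+0.01) = -0.056064 = -5.6064%.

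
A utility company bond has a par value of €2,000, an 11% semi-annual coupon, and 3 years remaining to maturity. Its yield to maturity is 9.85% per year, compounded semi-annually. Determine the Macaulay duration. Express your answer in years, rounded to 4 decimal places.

Periodic yield y = 0.04925. Discount each cash flow and weight by its period:
  t   CF        PV=CF/(1+0.04925)^t    t·PV
  1       110.00       104.8368       104.8368
  2       110.00        99.9159       199.8319
  3       110.00        95.2260       285.6781
  4       110.00        90.7563       363.0252
  5       110.00        86.4964       432.4818
  6     2,110.00     1,581.2793     9,487.6758
  Σ                  2,058.5107    10,873.5296
Price P = Σ PV = 2,058.5107.
Macaulay duration = Σ(t·PV) / P = 10,873.5296 / 2,058.5107 = 5.28223 half-year periods.
In years: 5.28223 / 2 = 2.64112 years.

2.6411 years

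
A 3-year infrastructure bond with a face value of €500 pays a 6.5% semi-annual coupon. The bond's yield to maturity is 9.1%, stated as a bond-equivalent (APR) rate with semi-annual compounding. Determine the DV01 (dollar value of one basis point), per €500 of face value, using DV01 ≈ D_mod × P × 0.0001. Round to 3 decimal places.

€0.123

Periodic yield y = 0.0455.
  t   CF        PV=CF/(1+0.0455)^t    t·PV
  1        16.25        15.5428        15.5428
  2        16.25        14.8664        29.7328
  3        16.25        14.2194        42.6582
  4        16.25        13.6006        54.4023
  5        16.25        13.0087        65.0434
  6       516.25       395.2900     2,371.7401
  Σ                    466.5278     2,579.1195
P = 466.5278; D_Mac = 5.52833 half-year periods = 2.76416 yrs; D_mod = 2.64387 yrs.
DV01 ≈ 2.64387 × 466.5278 × 0.0001 = 0.123344.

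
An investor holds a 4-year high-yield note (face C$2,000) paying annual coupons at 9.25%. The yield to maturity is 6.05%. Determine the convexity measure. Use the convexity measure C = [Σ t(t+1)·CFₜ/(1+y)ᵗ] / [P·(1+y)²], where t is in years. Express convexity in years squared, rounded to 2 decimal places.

15.11

With y = 0.0605:
  t   CF        PV=CF/(1+0.0605)^t    t·PV        t(t+1)·PV
  1       185.00       174.4460       174.4460         348.8920
  2       185.00       164.4941       328.9882         986.9647
  3       185.00       155.1100       465.3299       1,861.3196
  4     2,185.00     1,727.4630     6,909.8519      34,549.2597
  Σ                  2,221.5131     7,878.6161      37,746.4360
P = 2,221.5131.
Convexity = Σ t(t+1)·PV / [P·(1+y)²] = 37,746.4360 / (2,221.5131 × 1.124660) = 15.10796.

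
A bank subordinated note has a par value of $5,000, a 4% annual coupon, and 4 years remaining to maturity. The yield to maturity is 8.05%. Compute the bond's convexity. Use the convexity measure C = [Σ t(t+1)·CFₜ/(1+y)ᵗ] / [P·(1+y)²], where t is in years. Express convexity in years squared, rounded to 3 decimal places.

With y = 0.0805:
  t   CF        PV=CF/(1+0.0805)^t    t·PV        t(t+1)·PV
  1       200.00       185.0995       185.0995         370.1990
  2       200.00       171.3091       342.6182       1,027.8546
  3       200.00       158.5461       475.6384       1,902.5537
  4     5,200.00     3,815.0854    15,260.3414      76,301.7071
  Σ                  4,330.0401    16,263.6976      79,602.3144
P = 4,330.0401.
Convexity = Σ t(t+1)·PV / [P·(1+y)²] = 79,602.3144 / (4,330.0401 × 1.167480) = 15.74651.

15.747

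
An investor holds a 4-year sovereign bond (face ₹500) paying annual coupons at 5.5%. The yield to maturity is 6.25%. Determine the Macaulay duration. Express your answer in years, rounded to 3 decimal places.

Periodic yield y = 0.0625. Discount each cash flow and weight by its year:
  t   CF        PV=CF/(1+0.0625)^t    t·PV
  1        27.50        25.8824        25.8824
  2        27.50        24.3599        48.7197
  3        27.50        22.9269        68.7808
  4       527.50       413.9108     1,655.6430
  Σ                    487.0799     1,799.0259
Price P = Σ PV = 487.0799.
Macaulay duration = Σ(t·PV) / P = 1,799.0259 / 487.0799 = 3.69349 years.

3.693 years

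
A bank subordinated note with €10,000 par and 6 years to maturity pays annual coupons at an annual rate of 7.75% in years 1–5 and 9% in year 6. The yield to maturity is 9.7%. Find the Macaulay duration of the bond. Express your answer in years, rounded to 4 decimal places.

4.9769 years

Periodic yield y = 0.097. Discount each cash flow and weight by its year:
  t   CF        PV=CF/(1+0.097)^t    t·PV
  1       775.00       706.4722       706.4722
  2       775.00       644.0038     1,288.0077
  3       775.00       587.0591     1,761.1773
  4       775.00       535.1496     2,140.5983
  5       775.00       487.8301     2,439.1503
  6    10,900.00     6,254.4155    37,526.4933
  Σ                  9,214.9303    45,861.8991
Price P = Σ PV = 9,214.9303.
Macaulay duration = Σ(t·PV) / P = 45,861.8991 / 9,214.9303 = 4.97691 years.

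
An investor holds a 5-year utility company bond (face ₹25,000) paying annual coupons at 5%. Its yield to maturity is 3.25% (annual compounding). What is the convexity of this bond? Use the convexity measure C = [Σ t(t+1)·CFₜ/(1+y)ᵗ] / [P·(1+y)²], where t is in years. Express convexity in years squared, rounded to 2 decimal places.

With y = 0.0325:
  t   CF        PV=CF/(1+0.0325)^t    t·PV        t(t+1)·PV
  1     1,250.00     1,210.6538     1,210.6538       2,421.3075
  2     1,250.00     1,172.5460     2,345.0920       7,035.2760
  3     1,250.00     1,135.6378     3,406.9133      13,627.6534
  4     1,250.00     1,099.8913     4,399.5652      21,997.8262
  5    26,250.00    22,370.6708   111,853.3538     671,120.1227
  Σ                 26,989.3996   123,215.5781     716,202.1859
P = 26,989.3996.
Convexity = Σ t(t+1)·PV / [P·(1+y)²] = 716,202.1859 / (26,989.3996 × 1.066056) = 24.89214.

24.89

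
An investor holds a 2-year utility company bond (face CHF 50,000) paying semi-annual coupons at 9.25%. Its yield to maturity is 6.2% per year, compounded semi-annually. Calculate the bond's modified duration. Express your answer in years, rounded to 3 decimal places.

Periodic yield y = 0.031. First find Macaulay duration:
  t   CF        PV=CF/(1+0.031)^t    t·PV
  1     2,312.50     2,242.9680     2,242.9680
  2     2,312.50     2,175.5267     4,351.0533
  3     2,312.50     2,110.1132     6,330.3395
  4    52,312.50    46,298.9151   185,195.6603
  Σ                 52,827.5229   198,120.0211
P = 52,827.5229; Macaulay duration = 198,120.0211 / 52,827.5229 = 3.75032 half-year periods = 1.87516 years.
Modified duration = D_Mac / (1 + y) = 1.87516 / 1.031 = 1.81878 years.

1.819 years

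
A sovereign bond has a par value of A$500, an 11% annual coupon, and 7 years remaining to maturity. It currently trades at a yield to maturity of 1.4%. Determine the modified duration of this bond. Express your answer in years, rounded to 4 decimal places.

5.5612 years

Periodic yield y = 0.014. First find Macaulay duration:
  t   CF        PV=CF/(1+0.014)^t    t·PV
  1        55.00        54.2406        54.2406
  2        55.00        53.4917       106.9835
  3        55.00        52.7532       158.2596
  4        55.00        52.0249       208.0994
  5        55.00        51.3066       256.5328
  6        55.00        50.5982       303.5891
  7       555.00       503.5323     3,524.7258
  Σ                    817.9474     4,612.4309
P = 817.9474; Macaulay duration = 4,612.4309 / 817.9474 = 5.63903 years.
Modified duration = D_Mac / (1 + y) = 5.63903 / 1.014 = 5.56117 years.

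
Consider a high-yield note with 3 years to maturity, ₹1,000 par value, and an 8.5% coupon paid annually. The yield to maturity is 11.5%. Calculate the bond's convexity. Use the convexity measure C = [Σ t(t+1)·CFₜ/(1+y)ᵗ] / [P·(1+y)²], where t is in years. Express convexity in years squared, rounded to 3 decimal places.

With y = 0.115:
  t   CF        PV=CF/(1+0.115)^t    t·PV        t(t+1)·PV
  1        85.00        76.2332        76.2332         152.4664
  2        85.00        68.3706       136.7411         410.2234
  3     1,085.00       782.7177     2,348.1530       9,392.6120
  Σ                    927.3214     2,561.1273       9,955.3018
P = 927.3214.
Convexity = Σ t(t+1)·PV / [P·(1+y)²] = 9,955.3018 / (927.3214 × 1.243225) = 8.63524.

8.635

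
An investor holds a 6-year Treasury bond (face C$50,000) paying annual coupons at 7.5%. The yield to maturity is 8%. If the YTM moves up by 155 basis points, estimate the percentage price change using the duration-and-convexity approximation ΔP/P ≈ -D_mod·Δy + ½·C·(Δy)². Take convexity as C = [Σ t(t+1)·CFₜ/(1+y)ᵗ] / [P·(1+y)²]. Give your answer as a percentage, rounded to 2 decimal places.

With y = 0.08:
  t   CF        PV=CF/(1+0.08)^t    t·PV        t(t+1)·PV
  1     3,750.00     3,472.2222     3,472.2222       6,944.4444
  2     3,750.00     3,215.0206     6,430.0412      19,290.1235
  3     3,750.00     2,976.8709     8,930.6127      35,722.4508
  4     3,750.00     2,756.3619    11,025.4478      55,127.2390
  5     3,750.00     2,552.1870    12,760.9349      76,565.6097
  6    53,750.00    33,871.6174   203,229.7047   1,422,607.9327
  Σ                 48,844.2801   245,848.9635   1,616,257.8001
P = 48,844.2801; D_Mac = 5.03332 yrs; D_mod = 4.66048 yrs; C = 28.36935.
Duration effect: -4.66048 × (+0.0155) = -0.072237
Convexity effect: 0.5 × 28.36935 × (0.0155)² = +0.0034079
ΔP/P ≈ -0.072237 + 0.0034079 = -0.068830 = -6.8830%.

-6.88%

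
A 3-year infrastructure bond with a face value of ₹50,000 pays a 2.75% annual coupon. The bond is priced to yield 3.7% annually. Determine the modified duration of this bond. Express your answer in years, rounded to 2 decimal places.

2.82 years

Periodic yield y = 0.037. First find Macaulay duration:
  t   CF        PV=CF/(1+0.037)^t    t·PV
  1     1,375.00     1,325.9402     1,325.9402
  2     1,375.00     1,278.6309     2,557.2617
  3    51,375.00    46,069.7193   138,209.1578
  Σ                 48,674.2903   142,092.3597
P = 48,674.2903; Macaulay duration = 142,092.3597 / 48,674.2903 = 2.91925 years.
Modified duration = D_Mac / (1 + y) = 2.91925 / 1.037 = 2.81509 years.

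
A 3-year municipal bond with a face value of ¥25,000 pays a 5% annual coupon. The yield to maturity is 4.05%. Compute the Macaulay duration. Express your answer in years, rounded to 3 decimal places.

2.861 years

Periodic yield y = 0.0405. Discount each cash flow and weight by its year:
  t   CF        PV=CF/(1+0.0405)^t    t·PV
  1     1,250.00     1,201.3455     1,201.3455
  2     1,250.00     1,154.5848     2,309.1696
  3    26,250.00    23,302.5288    69,907.5865
  Σ                 25,658.4592    73,418.1017
Price P = Σ PV = 25,658.4592.
Macaulay duration = Σ(t·PV) / P = 73,418.1017 / 25,658.4592 = 2.86136 years.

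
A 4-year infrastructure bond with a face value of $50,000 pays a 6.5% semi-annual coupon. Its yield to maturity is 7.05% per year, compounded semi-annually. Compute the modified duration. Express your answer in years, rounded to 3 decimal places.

Periodic yield y = 0.03525. First find Macaulay duration:
  t   CF        PV=CF/(1+0.03525)^t    t·PV
  1     1,625.00     1,569.6692     1,569.6692
  2     1,625.00     1,516.2223     3,032.4447
  3     1,625.00     1,464.5953     4,393.7860
  4     1,625.00     1,414.7262     5,658.9050
  5     1,625.00     1,366.5552     6,832.7758
  6     1,625.00     1,320.0243     7,920.1459
  7     1,625.00     1,275.0778     8,925.5447
  8    51,625.00    39,128.9461   313,031.5692
  Σ                 49,055.8165   351,364.8404
P = 49,055.8165; Macaulay duration = 351,364.8404 / 49,055.8165 = 7.16255 half-year periods = 3.58128 years.
Modified duration = D_Mac / (1 + y) = 3.58128 / 1.03525 = 3.45933 years.

3.459 years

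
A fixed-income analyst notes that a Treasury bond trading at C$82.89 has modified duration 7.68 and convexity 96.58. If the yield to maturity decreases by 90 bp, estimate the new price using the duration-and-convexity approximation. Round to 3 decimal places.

Duration effect: -D_mod·Δy = -7.68 × (-0.009) = +0.069120
Convexity effect: ½·C·(Δy)² = 0.5 × 96.58 × (-0.009)² = +0.00391149
ΔP/P ≈ +0.069120 + 0.00391149 = +0.07303149
New price ≈ 82.89 × (1 + 0.07303149) = 88.9435802061.

C$88.944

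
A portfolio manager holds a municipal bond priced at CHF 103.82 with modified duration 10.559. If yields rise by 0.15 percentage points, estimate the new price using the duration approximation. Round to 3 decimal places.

Duration approximation: ΔP/P ≈ -D_mod · Δy = -10.559 × (+0.0015) = -0.0158385.
New price ≈ 103.82 × (1 - 0.0158385) = 102.17564693.

CHF 102.176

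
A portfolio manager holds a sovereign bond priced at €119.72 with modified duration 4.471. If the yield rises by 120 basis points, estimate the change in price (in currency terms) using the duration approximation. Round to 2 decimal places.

-€6.42

Duration approximation: ΔP/P ≈ -D_mod · Δy = -4.471 × (+0.012) = -0.053652.
ΔP ≈ 119.72 × (-0.053652) = -6.42321744.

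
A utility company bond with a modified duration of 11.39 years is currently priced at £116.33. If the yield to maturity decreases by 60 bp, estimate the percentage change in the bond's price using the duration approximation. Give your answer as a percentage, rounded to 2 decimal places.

Duration approximation: ΔP/P ≈ -D_mod · Δy = -11.39 × (-0.006) = +0.068340.
As a percentage: +6.8340%.

+6.83%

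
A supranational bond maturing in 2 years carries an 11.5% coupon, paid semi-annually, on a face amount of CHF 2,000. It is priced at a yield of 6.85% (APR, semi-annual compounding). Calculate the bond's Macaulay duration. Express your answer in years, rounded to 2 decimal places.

Periodic yield y = 0.03425. Discount each cash flow and weight by its period:
  t   CF        PV=CF/(1+0.03425)^t    t·PV
  1       115.00       111.1917       111.1917
  2       115.00       107.5095       215.0190
  3       115.00       103.9492       311.8477
  4     2,115.00     1,848.4523     7,393.8093
  Σ                  2,171.1027     8,031.8676
Price P = Σ PV = 2,171.1027.
Macaulay duration = Σ(t·PV) / P = 8,031.8676 / 2,171.1027 = 3.69944 half-year periods.
In years: 3.69944 / 2 = 1.84972 years.

1.85 years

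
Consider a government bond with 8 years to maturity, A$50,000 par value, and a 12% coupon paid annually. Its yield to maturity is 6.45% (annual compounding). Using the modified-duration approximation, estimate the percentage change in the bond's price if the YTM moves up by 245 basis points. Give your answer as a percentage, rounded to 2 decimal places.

Periodic yield y = 0.0645. Modified duration first:
  t   CF        PV=CF/(1+0.0645)^t    t·PV
  1     6,000.00     5,636.4490     5,636.4490
  2     6,000.00     5,294.9263    10,589.8526
  3     6,000.00     4,974.0970    14,922.2911
  4     6,000.00     4,672.7074    18,690.8296
  5     6,000.00     4,389.5795    21,947.8976
  6     6,000.00     4,123.6069    24,741.6413
  7     6,000.00     3,873.7500    27,116.2500
  8    56,000.00    33,964.3025   271,714.4204
  Σ                 66,929.4187   395,359.6317
P = 66,929.4187; D_Mac = 5.90711 yrs; D_mod = 5.90711/(1+0.0645) = 5.54919 yrs.
ΔP/P ≈ -D_mod · Δy = -5.54919 × (+0.0245) = -0.135955 = -13.5955%.

-13.60%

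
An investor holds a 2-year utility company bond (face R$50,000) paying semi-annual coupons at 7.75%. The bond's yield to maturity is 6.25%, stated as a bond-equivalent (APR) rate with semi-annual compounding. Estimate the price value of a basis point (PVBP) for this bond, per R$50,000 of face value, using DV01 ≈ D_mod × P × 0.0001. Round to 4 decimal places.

R$9.4309

Periodic yield y = 0.03125.
  t   CF        PV=CF/(1+0.03125)^t    t·PV
  1     1,937.50     1,878.7879     1,878.7879
  2     1,937.50     1,821.8549     3,643.7098
  3     1,937.50     1,766.6472     5,299.9416
  4    51,937.50    45,922.4653   183,689.8613
  Σ                 51,389.7553   194,512.3006
P = 51,389.7553; D_Mac = 3.78504 half-year periods = 1.89252 yrs; D_mod = 1.83517 yrs.
DV01 ≈ 1.83517 × 51,389.7553 × 0.0001 = 9.430899.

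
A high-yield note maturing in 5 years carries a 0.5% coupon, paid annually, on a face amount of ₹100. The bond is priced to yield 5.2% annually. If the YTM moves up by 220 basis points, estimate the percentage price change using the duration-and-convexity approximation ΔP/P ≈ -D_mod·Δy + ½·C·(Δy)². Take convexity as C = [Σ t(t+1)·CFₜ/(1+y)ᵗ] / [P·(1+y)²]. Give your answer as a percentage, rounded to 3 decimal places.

-9.692%

With y = 0.052:
  t   CF        PV=CF/(1+0.052)^t    t·PV        t(t+1)·PV
  1         0.50         0.4753         0.4753           0.9506
  2         0.50         0.4518         0.9036           2.7108
  3         0.50         0.4295         1.2884           5.1535
  4         0.50         0.4082         1.6329           8.1646
  5       100.50        77.9987       389.9935       2,339.9610
  Σ                     79.7635       394.2937       2,356.9405
P = 79.7635; D_Mac = 4.94329 yrs; D_mod = 4.69894 yrs; C = 26.70011.
Duration effect: -4.69894 × (+0.022) = -0.103377
Convexity effect: 0.5 × 26.70011 × (0.022)² = +0.0064614
ΔP/P ≈ -0.103377 + 0.0064614 = -0.096915 = -9.6915%.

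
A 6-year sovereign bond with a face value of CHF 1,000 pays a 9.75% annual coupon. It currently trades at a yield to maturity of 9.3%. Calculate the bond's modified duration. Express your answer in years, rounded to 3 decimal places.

Periodic yield y = 0.093. First find Macaulay duration:
  t   CF        PV=CF/(1+0.093)^t    t·PV
  1        97.50        89.2040        89.2040
  2        97.50        81.6139       163.2279
  3        97.50        74.6697       224.0090
  4        97.50        68.3162       273.2650
  5        97.50        62.5034       312.5171
  6     1,097.50       643.7001     3,862.2004
  Σ                  1,020.0073     4,924.4234
P = 1,020.0073; Macaulay duration = 4,924.4234 / 1,020.0073 = 4.82783 years.
Modified duration = D_Mac / (1 + y) = 4.82783 / 1.093 = 4.41705 years.

4.417 years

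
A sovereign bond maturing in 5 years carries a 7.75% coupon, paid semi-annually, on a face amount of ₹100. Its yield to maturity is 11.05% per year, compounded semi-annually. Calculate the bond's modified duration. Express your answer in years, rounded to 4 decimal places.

3.9583 years

Periodic yield y = 0.05525. First find Macaulay duration:
  t   CF        PV=CF/(1+0.05525)^t    t·PV
  1        3.875         3.6721         3.6721
  2        3.875         3.4799         6.9597
  3        3.875         3.2977         9.8930
  4        3.875         3.1250        12.5000
  5        3.875         2.9614        14.8069
  6        3.875         2.8063        16.8380
  7        3.875         2.6594        18.6158
  8        3.875         2.5202        20.1613
  9        3.875         2.3882        21.4939
  10     103.875        60.6677       606.6769
  Σ                     87.5778       731.6177
P = 87.5778; Macaulay duration = 731.6177 / 87.5778 = 8.35392 half-year periods = 4.17696 years.
Modified duration = D_Mac / (1 + y) = 4.17696 / 1.05525 = 3.95826 years.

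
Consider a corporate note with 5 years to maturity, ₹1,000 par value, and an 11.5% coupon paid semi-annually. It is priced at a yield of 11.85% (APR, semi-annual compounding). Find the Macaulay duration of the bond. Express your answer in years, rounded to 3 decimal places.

3.930 years

Periodic yield y = 0.05925. Discount each cash flow and weight by its period:
  t   CF        PV=CF/(1+0.05925)^t    t·PV
  1        57.50        54.2837        54.2837
  2        57.50        51.2473       102.4946
  3        57.50        48.3807       145.1422
  4        57.50        45.6745       182.6981
  5        57.50        43.1197       215.5984
  6        57.50        40.7077       244.2464
  7        57.50        38.4307       269.0150
  8        57.50        36.2811       290.2485
  9        57.50        34.2517       308.2649
  10    1,057.50       594.6969     5,946.9687
  Σ                    987.0740     7,758.9605
Price P = Σ PV = 987.0740.
Macaulay duration = Σ(t·PV) / P = 7,758.9605 / 987.0740 = 7.86057 half-year periods.
In years: 7.86057 / 2 = 3.93028 years.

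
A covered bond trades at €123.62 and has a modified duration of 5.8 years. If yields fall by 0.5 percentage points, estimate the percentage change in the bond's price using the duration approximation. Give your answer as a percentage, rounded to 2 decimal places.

+2.90%

Duration approximation: ΔP/P ≈ -D_mod · Δy = -5.8 × (-0.005) = +0.029000.
As a percentage: +2.9000%.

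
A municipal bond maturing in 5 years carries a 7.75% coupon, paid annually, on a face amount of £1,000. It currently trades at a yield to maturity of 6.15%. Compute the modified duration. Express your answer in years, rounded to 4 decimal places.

4.1021 years

Periodic yield y = 0.0615. First find Macaulay duration:
  t   CF        PV=CF/(1+0.0615)^t    t·PV
  1        77.50        73.0099        73.0099
  2        77.50        68.7799       137.5599
  3        77.50        64.7950       194.3851
  4        77.50        61.0410       244.1640
  5     1,077.50       799.4978     3,997.4891
  Σ                  1,067.1237     4,646.6080
P = 1,067.1237; Macaulay duration = 4,646.6080 / 1,067.1237 = 4.35433 years.
Modified duration = D_Mac / (1 + y) = 4.35433 / 1.0615 = 4.10205 years.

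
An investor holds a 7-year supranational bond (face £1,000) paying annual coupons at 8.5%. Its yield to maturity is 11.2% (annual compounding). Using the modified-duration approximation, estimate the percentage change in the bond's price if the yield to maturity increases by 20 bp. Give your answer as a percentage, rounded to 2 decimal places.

Periodic yield y = 0.112. Modified duration first:
  t   CF        PV=CF/(1+0.112)^t    t·PV
  1        85.00        76.4388        76.4388
  2        85.00        68.7400       137.4799
  3        85.00        61.8165       185.4496
  4        85.00        55.5904       222.3616
  5        85.00        49.9914       249.9568
  6        85.00        44.9563       269.7376
  7     1,085.00       516.0553     3,612.3870
  Σ                    873.5886     4,753.8113
P = 873.5886; D_Mac = 5.44170 yrs; D_mod = 5.44170/(1+0.112) = 4.89362 yrs.
ΔP/P ≈ -D_mod · Δy = -4.89362 × (+0.002) = -0.009787 = -0.9787%.

-0.98%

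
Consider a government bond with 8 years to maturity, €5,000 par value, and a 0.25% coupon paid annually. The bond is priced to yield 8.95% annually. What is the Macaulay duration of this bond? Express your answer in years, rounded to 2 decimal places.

7.89 years

Periodic yield y = 0.0895. Discount each cash flow and weight by its year:
  t   CF        PV=CF/(1+0.0895)^t    t·PV
  1        12.50        11.4732        11.4732
  2        12.50        10.5307        21.0613
  3        12.50         9.6656        28.9968
  4        12.50         8.8716        35.4863
  5        12.50         8.1428        40.7140
  6        12.50         7.4739        44.8433
  7        12.50         6.8599        48.0195
  8     5,012.50     2,524.8554    20,198.8431
  Σ                  2,587.8730    20,429.4375
Price P = Σ PV = 2,587.8730.
Macaulay duration = Σ(t·PV) / P = 20,429.4375 / 2,587.8730 = 7.89430 years.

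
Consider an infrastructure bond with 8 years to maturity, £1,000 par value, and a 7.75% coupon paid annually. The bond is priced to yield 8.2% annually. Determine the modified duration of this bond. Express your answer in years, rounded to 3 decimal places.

Periodic yield y = 0.082. First find Macaulay duration:
  t   CF        PV=CF/(1+0.082)^t    t·PV
  1        77.50        71.6266        71.6266
  2        77.50        66.1984       132.3967
  3        77.50        61.1815       183.5444
  4        77.50        56.5448       226.1792
  5        77.50        52.2595       261.2976
  6        77.50        48.2990       289.7940
  7        77.50        44.6386       312.4704
  8     1,077.50       573.5869     4,588.6949
  Σ                    974.3352     6,066.0038
P = 974.3352; Macaulay duration = 6,066.0038 / 974.3352 = 6.22579 years.
Modified duration = D_Mac / (1 + y) = 6.22579 / 1.082 = 5.75396 years.

5.754 years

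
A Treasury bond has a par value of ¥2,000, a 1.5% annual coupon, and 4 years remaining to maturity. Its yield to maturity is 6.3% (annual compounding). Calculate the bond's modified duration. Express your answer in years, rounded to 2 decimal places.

Periodic yield y = 0.063. First find Macaulay duration:
  t   CF        PV=CF/(1+0.063)^t    t·PV
  1        30.00        28.2220        28.2220
  2        30.00        26.5494        53.0988
  3        30.00        24.9759        74.9278
  4     2,030.00     1,589.8750     6,359.5000
  Σ                  1,669.6223     6,515.7486
P = 1,669.6223; Macaulay duration = 6,515.7486 / 1,669.6223 = 3.90253 years.
Modified duration = D_Mac / (1 + y) = 3.90253 / 1.063 = 3.67124 years.

3.67 years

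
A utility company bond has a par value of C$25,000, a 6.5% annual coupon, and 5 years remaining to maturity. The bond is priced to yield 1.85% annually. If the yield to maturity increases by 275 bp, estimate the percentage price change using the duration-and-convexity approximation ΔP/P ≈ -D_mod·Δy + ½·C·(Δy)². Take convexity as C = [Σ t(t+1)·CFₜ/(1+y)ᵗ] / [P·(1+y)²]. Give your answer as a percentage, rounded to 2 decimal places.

With y = 0.0185:
  t   CF        PV=CF/(1+0.0185)^t    t·PV        t(t+1)·PV
  1     1,625.00     1,595.4836     1,595.4836       3,190.9671
  2     1,625.00     1,566.5032     3,133.0065       9,399.0195
  3     1,625.00     1,538.0493     4,614.1480      18,456.5920
  4     1,625.00     1,510.1123     6,040.4490      30,202.2451
  5    26,625.00    24,293.1846   121,465.9228     728,795.5371
  Σ                 30,503.3330   136,849.0099     790,044.3607
P = 30,503.3330; D_Mac = 4.48636 yrs; D_mod = 4.40487 yrs; C = 24.96791.
Duration effect: -4.40487 × (+0.0275) = -0.121134
Convexity effect: 0.5 × 24.96791 × (0.0275)² = +0.0094410
ΔP/P ≈ -0.121134 + 0.0094410 = -0.111693 = -11.1693%.

-11.17%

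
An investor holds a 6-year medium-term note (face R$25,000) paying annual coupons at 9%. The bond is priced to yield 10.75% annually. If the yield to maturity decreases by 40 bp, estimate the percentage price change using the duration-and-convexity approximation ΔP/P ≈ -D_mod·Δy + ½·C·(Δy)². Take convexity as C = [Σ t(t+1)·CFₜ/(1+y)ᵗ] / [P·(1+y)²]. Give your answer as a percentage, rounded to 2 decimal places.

+1.77%

With y = 0.1075:
  t   CF        PV=CF/(1+0.1075)^t    t·PV        t(t+1)·PV
  1     2,250.00     2,031.6027     2,031.6027       4,063.2054
  2     2,250.00     1,834.4043     3,668.8085      11,006.4255
  3     2,250.00     1,656.3470     4,969.0409      19,876.1635
  4     2,250.00     1,495.5729     5,982.2915      29,911.4574
  5     2,250.00     1,350.4044     6,752.0220      40,512.1319
  6    27,250.00    14,767.4020    88,604.4120     620,230.8837
  Σ                 23,135.7332   112,008.1775     725,600.2674
P = 23,135.7332; D_Mac = 4.84135 yrs; D_mod = 4.37142 yrs; C = 25.56976.
Duration effect: -4.37142 × (-0.004) = +0.017486
Convexity effect: 0.5 × 25.56976 × (-0.004)² = +0.0002046
ΔP/P ≈ +0.017486 + 0.0002046 = +0.017690 = +1.7690%.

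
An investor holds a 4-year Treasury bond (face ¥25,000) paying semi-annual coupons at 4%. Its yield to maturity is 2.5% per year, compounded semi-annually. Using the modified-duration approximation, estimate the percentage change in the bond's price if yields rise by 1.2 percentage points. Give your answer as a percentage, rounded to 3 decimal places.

-4.438%

Periodic yield y = 0.0125. Modified duration first:
  t   CF        PV=CF/(1+0.0125)^t    t·PV
  1       500.00       493.8272       493.8272
  2       500.00       487.7305       975.4611
  3       500.00       481.7092     1,445.1275
  4       500.00       475.7621     1,903.0486
  5       500.00       469.8885     2,349.4427
  6       500.00       464.0874     2,784.5246
  7       500.00       458.3580     3,208.5057
  8    25,500.00    23,087.6604   184,701.2831
  Σ                 26,419.0233   197,861.2203
P = 26,419.0233; D_Mac = 7.48935 half-year periods = 3.74467 yrs; D_mod = 3.74467/(1+0.0125) = 3.69844 yrs.
ΔP/P ≈ -D_mod · Δy = -3.69844 × (+0.012) = -0.044381 = -4.4381%.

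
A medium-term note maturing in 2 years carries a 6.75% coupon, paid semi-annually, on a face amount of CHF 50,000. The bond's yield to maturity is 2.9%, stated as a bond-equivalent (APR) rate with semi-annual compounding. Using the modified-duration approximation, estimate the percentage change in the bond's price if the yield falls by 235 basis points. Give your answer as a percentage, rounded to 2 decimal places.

+4.42%

Periodic yield y = 0.0145. Modified duration first:
  t   CF        PV=CF/(1+0.0145)^t    t·PV
  1     1,687.50     1,663.3810     1,663.3810
  2     1,687.50     1,639.6067     3,279.2134
  3     1,687.50     1,616.1722     4,848.5165
  4    51,687.50    48,795.2246   195,180.8984
  Σ                 53,714.3844   204,972.0093
P = 53,714.3844; D_Mac = 3.81596 half-year periods = 1.90798 yrs; D_mod = 1.90798/(1+0.0145) = 1.88071 yrs.
ΔP/P ≈ -D_mod · Δy = -1.88071 × (-0.0235) = +0.044197 = +4.4197%.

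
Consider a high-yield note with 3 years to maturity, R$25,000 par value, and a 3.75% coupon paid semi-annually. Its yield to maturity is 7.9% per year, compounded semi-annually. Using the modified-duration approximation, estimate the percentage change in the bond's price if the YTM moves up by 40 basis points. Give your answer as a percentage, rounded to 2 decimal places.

Periodic yield y = 0.0395. Modified duration first:
  t   CF        PV=CF/(1+0.0395)^t    t·PV
  1       468.75       450.9380       450.9380
  2       468.75       433.8027       867.6055
  3       468.75       417.3187     1,251.9560
  4       468.75       401.4609     1,605.8438
  5       468.75       386.2058     1,931.0291
  6    25,468.75    20,186.4834   121,118.9002
  Σ                 22,276.2095   127,226.2725
P = 22,276.2095; D_Mac = 5.71131 half-year periods = 2.85565 yrs; D_mod = 2.85565/(1+0.0395) = 2.74714 yrs.
ΔP/P ≈ -D_mod · Δy = -2.74714 × (+0.004) = -0.010989 = -1.0989%.

-1.10%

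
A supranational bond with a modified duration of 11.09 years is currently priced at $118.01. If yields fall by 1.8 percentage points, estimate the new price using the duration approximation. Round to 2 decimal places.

$141.57

Duration approximation: ΔP/P ≈ -D_mod · Δy = -11.09 × (-0.018) = +0.199620.
New price ≈ 118.01 × (1 + 0.199620) = 141.5671562.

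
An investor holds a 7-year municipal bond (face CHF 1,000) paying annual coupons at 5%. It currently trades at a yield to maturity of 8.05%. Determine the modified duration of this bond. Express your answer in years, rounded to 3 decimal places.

Periodic yield y = 0.0805. First find Macaulay duration:
  t   CF        PV=CF/(1+0.0805)^t    t·PV
  1        50.00        46.2749        46.2749
  2        50.00        42.8273        85.6546
  3        50.00        39.6365       118.9096
  4        50.00        36.6835       146.7341
  5        50.00        33.9505       169.7525
  6        50.00        31.4211       188.5266
  7     1,050.00       610.6831     4,274.7817
  Σ                    841.4769     5,030.6339
P = 841.4769; Macaulay duration = 5,030.6339 / 841.4769 = 5.97834 years.
Modified duration = D_Mac / (1 + y) = 5.97834 / 1.0805 = 5.53294 years.

5.533 years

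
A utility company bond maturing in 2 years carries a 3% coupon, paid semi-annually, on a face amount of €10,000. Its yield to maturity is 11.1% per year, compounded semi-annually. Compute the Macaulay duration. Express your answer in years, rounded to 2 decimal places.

Periodic yield y = 0.0555. Discount each cash flow and weight by its period:
  t   CF        PV=CF/(1+0.0555)^t    t·PV
  1       150.00       142.1127       142.1127
  2       150.00       134.6402       269.2804
  3       150.00       127.5606       382.6818
  4    10,150.00     8,177.7361    32,710.9444
  Σ                  8,582.0497    33,505.0194
Price P = Σ PV = 8,582.0497.
Macaulay duration = Σ(t·PV) / P = 33,505.0194 / 8,582.0497 = 3.90408 half-year periods.
In years: 3.90408 / 2 = 1.95204 years.

1.95 years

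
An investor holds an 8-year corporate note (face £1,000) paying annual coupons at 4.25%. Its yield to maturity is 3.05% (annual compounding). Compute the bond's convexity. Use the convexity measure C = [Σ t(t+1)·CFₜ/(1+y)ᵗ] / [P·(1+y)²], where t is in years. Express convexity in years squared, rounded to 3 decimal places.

With y = 0.0305:
  t   CF        PV=CF/(1+0.0305)^t    t·PV        t(t+1)·PV
  1        42.50        41.2421        41.2421          82.4842
  2        42.50        40.0215        80.0429         240.1288
  3        42.50        38.8369       116.5108         466.0432
  4        42.50        37.6875       150.7499         753.7493
  5        42.50        36.5720       182.8601       1,097.1606
  6        42.50        35.4896       212.9375       1,490.5627
  7        42.50        34.4392       241.0743       1,928.5948
  8     1,042.50       819.7701     6,558.1611      59,023.4500
  Σ                  1,084.0589     7,583.5788      65,082.1736
P = 1,084.0589.
Convexity = Σ t(t+1)·PV / [P·(1+y)²] = 65,082.1736 / (1,084.0589 × 1.061930) = 56.53445.

56.534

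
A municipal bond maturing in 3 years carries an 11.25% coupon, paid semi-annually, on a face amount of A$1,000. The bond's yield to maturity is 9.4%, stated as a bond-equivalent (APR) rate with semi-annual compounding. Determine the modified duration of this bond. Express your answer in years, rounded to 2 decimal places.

Periodic yield y = 0.047. First find Macaulay duration:
  t   CF        PV=CF/(1+0.047)^t    t·PV
  1        56.25        53.7249        53.7249
  2        56.25        51.3132       102.6264
  3        56.25        49.0097       147.0292
  4        56.25        46.8097       187.2388
  5        56.25        44.7084       223.5420
  6     1,056.25       801.8380     4,811.0280
  Σ                  1,047.4040     5,525.1893
P = 1,047.4040; Macaulay duration = 5,525.1893 / 1,047.4040 = 5.27513 half-year periods = 2.63756 years.
Modified duration = D_Mac / (1 + y) = 2.63756 / 1.047 = 2.51916 years.

2.52 years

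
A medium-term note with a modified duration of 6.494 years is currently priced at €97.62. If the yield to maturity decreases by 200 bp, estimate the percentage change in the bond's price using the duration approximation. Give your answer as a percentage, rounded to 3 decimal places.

+12.988%

Duration approximation: ΔP/P ≈ -D_mod · Δy = -6.494 × (-0.02) = +0.129880.
As a percentage: +12.9880%.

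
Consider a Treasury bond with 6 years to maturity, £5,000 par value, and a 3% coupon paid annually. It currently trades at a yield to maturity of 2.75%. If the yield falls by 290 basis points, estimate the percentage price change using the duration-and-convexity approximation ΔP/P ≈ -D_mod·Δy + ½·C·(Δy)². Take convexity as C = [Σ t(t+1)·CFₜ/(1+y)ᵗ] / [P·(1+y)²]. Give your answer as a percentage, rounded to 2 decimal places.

+17.28%

With y = 0.0275:
  t   CF        PV=CF/(1+0.0275)^t    t·PV        t(t+1)·PV
  1       150.00       145.9854       145.9854         291.9708
  2       150.00       142.0782       284.1565         852.4695
  3       150.00       138.2757       414.8270       1,659.3080
  4       150.00       134.5749       538.2994       2,691.4972
  5       150.00       130.9731       654.8655       3,929.1930
  6     5,150.00     4,376.3923    26,258.3538     183,808.4768
  Σ                  5,068.2796    28,296.4877     193,232.9153
P = 5,068.2796; D_Mac = 5.58306 yrs; D_mod = 5.43363 yrs; C = 36.11244.
Duration effect: -5.43363 × (-0.029) = +0.157575
Convexity effect: 0.5 × 36.11244 × (-0.029)² = +0.0151853
ΔP/P ≈ +0.157575 + 0.0151853 = +0.172761 = +17.2761%.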